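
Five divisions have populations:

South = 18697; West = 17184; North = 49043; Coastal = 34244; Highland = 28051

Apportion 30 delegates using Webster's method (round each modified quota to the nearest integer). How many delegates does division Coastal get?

Standard divisor 147219/30 ≈ 4907.3; standard quotas: South 3.810, West 3.502, North 9.994, Coastal 6.978, Highland 5.716.
Rounding to the nearest integer gives 4, 4, 10, 7, 6 = 31 seats, so the divisor must be adjusted.
With modified divisor 5000: modified quotas South 3.739, West 3.437, North 9.809, Coastal 6.849, Highland 5.610.
Rounding to the nearest integer: South 4, West 3, North 10, Coastal 7, Highland 6 (total 30).
Coastal receives 7.

7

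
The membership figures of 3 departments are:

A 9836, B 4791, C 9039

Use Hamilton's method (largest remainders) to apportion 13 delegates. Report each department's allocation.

A: 5, B: 3, C: 5

Standard divisor: 23666 ÷ 13 ≈ 1820.462.
Standard quotas: A 5.4030, B 2.6318, C 4.9652.
Lower quotas: A 5, B 2, C 4 (sum 11, leaving 2 seats).
Remainders in descending order: C 0.9652, B 0.6318, A 0.4030.
Largest remainders: C, B receive the extra seats.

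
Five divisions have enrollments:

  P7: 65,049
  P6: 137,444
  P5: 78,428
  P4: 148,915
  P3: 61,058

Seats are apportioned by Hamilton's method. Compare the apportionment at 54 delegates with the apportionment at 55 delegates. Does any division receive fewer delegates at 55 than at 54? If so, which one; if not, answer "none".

none

At 54 seats: P7 7, P6 15, P5 9, P4 16, P3 7.
At 55 seats: P7 7, P6 15, P5 9, P4 17, P3 7.
No division's allocation decreased.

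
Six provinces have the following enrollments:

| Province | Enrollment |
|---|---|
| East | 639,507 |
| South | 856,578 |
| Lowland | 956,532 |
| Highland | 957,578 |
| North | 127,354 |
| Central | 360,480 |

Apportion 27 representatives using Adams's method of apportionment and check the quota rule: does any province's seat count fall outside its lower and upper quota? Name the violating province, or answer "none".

none

Standard quotas: East 4.430, South 5.933, Lowland 6.625, Highland 6.633, North 0.882, Central 2.497.
Adams allocation: East 5, South 6, Lowland 6, Highland 6, North 1, Central 3.
Every allocation lies between the lower and upper quota.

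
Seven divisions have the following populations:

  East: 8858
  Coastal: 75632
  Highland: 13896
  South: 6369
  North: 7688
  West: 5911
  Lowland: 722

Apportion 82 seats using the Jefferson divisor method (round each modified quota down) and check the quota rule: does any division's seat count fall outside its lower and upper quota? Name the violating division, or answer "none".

Standard quotas: East 6.100, Coastal 52.083, Highland 9.569, South 4.386, North 5.294, West 4.071, Lowland 0.497.
Jefferson allocation: East 6, Coastal 54, Highland 9, South 4, North 5, West 4, Lowland 0.
Coastal has quota 52.083 (lower 52, upper 53) but receives 54 — outside the quota interval.

Coastal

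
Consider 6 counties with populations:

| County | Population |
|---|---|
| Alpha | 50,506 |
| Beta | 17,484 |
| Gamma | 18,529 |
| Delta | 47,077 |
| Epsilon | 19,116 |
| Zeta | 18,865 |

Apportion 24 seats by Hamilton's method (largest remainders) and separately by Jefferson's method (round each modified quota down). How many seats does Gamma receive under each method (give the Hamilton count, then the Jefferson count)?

3 and 2

Hamilton: Alpha 7, Beta 2, Gamma 3, Delta 6, Epsilon 3, Zeta 3.
Jefferson: Alpha 8, Beta 2, Gamma 2, Delta 7, Epsilon 3, Zeta 2.
Gamma gets 3 under Hamilton and 2 under Jefferson.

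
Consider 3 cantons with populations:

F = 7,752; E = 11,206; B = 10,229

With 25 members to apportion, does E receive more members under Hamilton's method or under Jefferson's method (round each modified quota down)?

Hamilton: F 7, E 9, B 9.
Jefferson: F 6, E 10, B 9.
E gets 9 under Hamilton and 10 under Jefferson.

Jefferson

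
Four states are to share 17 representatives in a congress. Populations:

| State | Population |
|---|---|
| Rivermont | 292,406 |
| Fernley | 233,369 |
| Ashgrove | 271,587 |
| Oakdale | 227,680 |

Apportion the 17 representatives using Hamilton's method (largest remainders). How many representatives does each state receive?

The standard divisor is 1025042/17 ≈ 60296.588.
Standard quotas: Rivermont 4.8495, Fernley 3.8704, Ashgrove 4.5042, Oakdale 3.7760.
Lower quotas: Rivermont 4, Fernley 3, Ashgrove 4, Oakdale 3 (sum 14, leaving 3 seats).
Remainders in descending order: Fernley 0.8704, Rivermont 0.8495, Oakdale 0.7760, Ashgrove 0.5042.
Largest remainders: Fernley, Rivermont, Oakdale receive the extra seats.

Rivermont=5; Fernley=4; Ashgrove=4; Oakdale=4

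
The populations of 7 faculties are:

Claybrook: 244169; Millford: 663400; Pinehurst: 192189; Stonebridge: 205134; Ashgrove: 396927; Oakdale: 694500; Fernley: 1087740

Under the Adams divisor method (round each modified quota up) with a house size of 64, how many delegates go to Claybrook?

Standard divisor 3484059/64 ≈ 54438.422; standard quotas: Claybrook 4.485, Millford 12.186, Pinehurst 3.530, Stonebridge 3.768, Ashgrove 7.291, Oakdale 12.758, Fernley 19.981.
Rounding up gives 5, 13, 4, 4, 8, 13, 20 = 67 seats, so the divisor must be adjusted.
With modified divisor 57600: modified quotas Claybrook 4.239, Millford 11.517, Pinehurst 3.337, Stonebridge 3.561, Ashgrove 6.891, Oakdale 12.057, Fernley 18.884.
Rounding up: Claybrook 5, Millford 12, Pinehurst 4, Stonebridge 4, Ashgrove 7, Oakdale 13, Fernley 19 (total 64).
Claybrook receives 5.

5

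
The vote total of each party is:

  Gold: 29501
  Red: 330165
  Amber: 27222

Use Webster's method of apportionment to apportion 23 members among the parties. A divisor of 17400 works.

With modified divisor 17400: modified quotas Gold 1.695, Red 18.975, Amber 1.564.
Rounding to the nearest integer: Gold 2, Red 19, Amber 2 (total 23).

Gold: 2; Red: 19; Amber: 2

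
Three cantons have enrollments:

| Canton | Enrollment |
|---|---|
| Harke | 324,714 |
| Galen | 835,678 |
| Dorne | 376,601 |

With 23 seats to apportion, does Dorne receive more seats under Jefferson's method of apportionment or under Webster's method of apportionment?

Webster

Jefferson: Harke 5, Galen 13, Dorne 5.
Webster: Harke 5, Galen 12, Dorne 6.
Dorne gets 5 under Jefferson and 6 under Webster.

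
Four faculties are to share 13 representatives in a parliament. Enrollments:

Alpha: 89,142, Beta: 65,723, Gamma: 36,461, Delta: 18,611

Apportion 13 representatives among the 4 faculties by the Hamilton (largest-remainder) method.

The standard divisor is 209937/13 = 16149.
Standard quotas: Alpha 5.5200, Beta 4.0698, Gamma 2.2578, Delta 1.1525.
Lower quotas: Alpha 5, Beta 4, Gamma 2, Delta 1 (sum 12, leaving 1 seat).
Remainders in descending order: Alpha 0.5200, Gamma 0.2578, Delta 0.1525, Beta 0.0698.
The surplus seat goes to Alpha.

Alpha 6; Beta 4; Gamma 2; Delta 1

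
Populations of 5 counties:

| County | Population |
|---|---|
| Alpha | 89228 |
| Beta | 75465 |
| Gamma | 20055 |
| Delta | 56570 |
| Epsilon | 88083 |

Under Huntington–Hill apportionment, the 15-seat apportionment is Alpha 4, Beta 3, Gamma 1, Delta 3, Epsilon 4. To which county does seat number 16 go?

Beta

Priority for the next seat is population ÷ (√(s·(s+1))).
Priorities: Alpha 19951.987, Beta 21784.869, Gamma 14181.026, Delta 16330.352, Epsilon 19695.958.
Highest priority: Beta.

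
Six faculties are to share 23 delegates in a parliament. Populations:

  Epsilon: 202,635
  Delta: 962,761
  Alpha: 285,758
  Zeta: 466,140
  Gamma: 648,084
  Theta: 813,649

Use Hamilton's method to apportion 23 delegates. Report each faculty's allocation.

The standard divisor is 3379027/23 ≈ 146914.217.
Standard quotas: Epsilon 1.3793, Delta 6.5532, Alpha 1.9451, Zeta 3.1729, Gamma 4.4113, Theta 5.5383.
Lower quotas: Epsilon 1, Delta 6, Alpha 1, Zeta 3, Gamma 4, Theta 5 (sum 20, leaving 3 seats).
Remainders in descending order: Alpha 0.9451, Delta 0.5532, Theta 0.5383, Gamma 0.4113, Epsilon 0.3793, Zeta 0.1729.
The surplus seats go to Alpha, Delta, Theta.

Epsilon 1, Delta 7, Alpha 2, Zeta 3, Gamma 4, Theta 6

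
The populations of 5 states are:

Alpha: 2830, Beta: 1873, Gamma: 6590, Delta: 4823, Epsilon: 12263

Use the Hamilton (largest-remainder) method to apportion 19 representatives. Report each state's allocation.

Alpha 2, Beta 1, Gamma 5, Delta 3, Epsilon 8

The standard divisor is 28379/19 ≈ 1493.632.
Standard quotas: Alpha 1.8947, Beta 1.2540, Gamma 4.4121, Delta 3.2290, Epsilon 8.2102.
Lower quotas: Alpha 1, Beta 1, Gamma 4, Delta 3, Epsilon 8 (sum 17, leaving 2 seats).
Remainders in descending order: Alpha 0.8947, Gamma 0.4121, Beta 0.2540, Delta 0.2290, Epsilon 0.2102.
Largest remainders: Alpha, Gamma receive the extra seats.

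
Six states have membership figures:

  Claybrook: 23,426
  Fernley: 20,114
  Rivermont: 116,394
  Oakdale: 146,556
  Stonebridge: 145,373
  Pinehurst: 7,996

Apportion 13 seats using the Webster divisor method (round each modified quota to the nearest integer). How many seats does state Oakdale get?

Standard divisor 459859/13 ≈ 35373.769; standard quotas: Claybrook 0.662, Fernley 0.569, Rivermont 3.290, Oakdale 4.143, Stonebridge 4.110, Pinehurst 0.226.
Rounding to the nearest integer gives Claybrook 1, Fernley 1, Rivermont 3, Oakdale 4, Stonebridge 4, Pinehurst 0 — total 13, matching the house size, so no adjustment is needed.
Oakdale receives 4.

4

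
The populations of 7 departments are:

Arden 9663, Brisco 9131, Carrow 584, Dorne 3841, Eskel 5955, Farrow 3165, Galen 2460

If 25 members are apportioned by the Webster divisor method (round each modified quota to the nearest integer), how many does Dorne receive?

3

Standard divisor 34799/25 ≈ 1391.96; standard quotas: Arden 6.942, Brisco 6.560, Carrow 0.420, Dorne 2.759, Eskel 4.278, Farrow 2.274, Galen 1.767.
Rounding to the nearest integer gives Arden 7, Brisco 7, Carrow 0, Dorne 3, Eskel 4, Farrow 2, Galen 2 — total 25, matching the house size, so no adjustment is needed.
Dorne receives 3.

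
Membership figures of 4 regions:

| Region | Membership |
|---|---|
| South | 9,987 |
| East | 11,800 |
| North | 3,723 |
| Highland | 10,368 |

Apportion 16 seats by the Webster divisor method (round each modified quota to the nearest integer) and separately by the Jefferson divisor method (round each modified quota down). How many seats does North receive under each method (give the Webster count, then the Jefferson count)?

2 and 1

Webster: South 4, East 5, North 2, Highland 5.
Jefferson: South 5, East 5, North 1, Highland 5.
North gets 2 under Webster and 1 under Jefferson.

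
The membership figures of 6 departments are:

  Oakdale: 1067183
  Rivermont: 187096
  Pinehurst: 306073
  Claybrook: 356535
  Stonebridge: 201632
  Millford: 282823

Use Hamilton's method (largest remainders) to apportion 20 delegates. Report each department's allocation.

The standard divisor is 2401342/20 ≈ 120067.1.
Standard quotas: Oakdale 8.8882, Rivermont 1.5583, Pinehurst 2.5492, Claybrook 2.9695, Stonebridge 1.6793, Millford 2.3555.
Lower quotas: Oakdale 8, Rivermont 1, Pinehurst 2, Claybrook 2, Stonebridge 1, Millford 2 (sum 16, leaving 4 seats).
Remainders in descending order: Claybrook 0.9695, Oakdale 0.8882, Stonebridge 0.6793, Rivermont 0.5583, Pinehurst 0.5492, Millford 0.3555.
The surplus seats go to Claybrook, Oakdale, Stonebridge, Rivermont.

Oakdale 9, Rivermont 2, Pinehurst 2, Claybrook 3, Stonebridge 2, Millford 2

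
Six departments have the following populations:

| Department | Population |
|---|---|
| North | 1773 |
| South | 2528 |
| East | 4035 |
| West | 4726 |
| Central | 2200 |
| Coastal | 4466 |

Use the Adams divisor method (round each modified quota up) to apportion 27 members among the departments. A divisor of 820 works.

With modified divisor 820: modified quotas North 2.162, South 3.083, East 4.921, West 5.763, Central 2.683, Coastal 5.446.
Rounding up: North 3, South 4, East 5, West 6, Central 3, Coastal 6 (total 27).

North: 3, South: 4, East: 5, West: 6, Central: 3, Coastal: 6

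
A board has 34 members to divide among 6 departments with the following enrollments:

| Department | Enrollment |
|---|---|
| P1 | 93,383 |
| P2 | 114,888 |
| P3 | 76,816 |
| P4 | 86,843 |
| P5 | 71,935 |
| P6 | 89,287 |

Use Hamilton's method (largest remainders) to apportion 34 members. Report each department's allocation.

Total 533152; standard divisor 533152/34 ≈ 15680.941.
Standard quotas: P1 5.9552, P2 7.3266, P3 4.8987, P4 5.5381, P5 4.5874, P6 5.6940.
Lower quotas: P1 5, P2 7, P3 4, P4 5, P5 4, P6 5 (sum 30, leaving 4 seats).
Remainders in descending order: P1 0.9552, P3 0.8987, P6 0.6940, P5 0.5874, P4 0.5381, P2 0.3266.
Largest remainders: P1, P3, P6, P5 receive the extra seats.

P1: 6, P2: 7, P3: 5, P4: 5, P5: 5, P6: 6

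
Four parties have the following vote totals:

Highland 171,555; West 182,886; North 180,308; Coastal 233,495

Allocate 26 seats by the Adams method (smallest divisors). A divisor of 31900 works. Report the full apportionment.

With modified divisor 31900: modified quotas Highland 5.378, West 5.733, North 5.652, Coastal 7.320.
Rounding up: Highland 6, West 6, North 6, Coastal 8 (total 26).

Highland 6, West 6, North 6, Coastal 8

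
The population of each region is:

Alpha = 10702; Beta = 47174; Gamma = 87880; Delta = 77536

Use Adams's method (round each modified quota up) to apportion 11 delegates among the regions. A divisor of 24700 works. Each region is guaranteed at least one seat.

With modified divisor 24700: modified quotas Alpha 0.433, Beta 1.910, Gamma 3.558, Delta 3.139.
Rounding up: Alpha 1, Beta 2, Gamma 4, Delta 4 (total 11).

Alpha=1, Beta=2, Gamma=4, Delta=4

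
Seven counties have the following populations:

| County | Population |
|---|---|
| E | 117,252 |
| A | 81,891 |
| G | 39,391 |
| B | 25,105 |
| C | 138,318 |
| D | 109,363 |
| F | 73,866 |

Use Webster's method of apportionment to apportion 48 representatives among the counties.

E=10, A=7, G=3, B=2, C=11, D=9, F=6

Standard divisor 585186/48 ≈ 12191.375; standard quotas: E 9.618, A 6.717, G 3.231, B 2.059, C 11.346, D 8.971, F 6.059.
Rounding to the nearest integer gives E 10, A 7, G 3, B 2, C 11, D 9, F 6 — total 48, matching the house size, so no adjustment is needed.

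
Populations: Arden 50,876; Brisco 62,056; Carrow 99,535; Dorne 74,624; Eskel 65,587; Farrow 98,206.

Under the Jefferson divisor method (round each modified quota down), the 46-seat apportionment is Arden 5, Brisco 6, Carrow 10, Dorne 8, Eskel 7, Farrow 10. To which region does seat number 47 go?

Carrow

Priority for the next seat is population ÷ (current seats + 1).
Priorities: Arden 8479.333, Brisco 8865.143, Carrow 9048.636, Dorne 8291.556, Eskel 8198.375, Farrow 8927.818.
Highest priority: Carrow.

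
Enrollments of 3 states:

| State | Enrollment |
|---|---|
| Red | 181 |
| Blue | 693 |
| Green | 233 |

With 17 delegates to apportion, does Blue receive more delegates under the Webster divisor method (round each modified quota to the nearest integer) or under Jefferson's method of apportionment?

Jefferson

Webster: Red 3, Blue 10, Green 4.
Jefferson: Red 3, Blue 11, Green 3.
Blue gets 10 under Webster and 11 under Jefferson.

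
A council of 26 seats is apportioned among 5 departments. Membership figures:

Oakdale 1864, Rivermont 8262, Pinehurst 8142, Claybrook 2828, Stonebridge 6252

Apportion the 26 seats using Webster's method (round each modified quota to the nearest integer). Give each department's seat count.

Standard divisor 27348/26 ≈ 1051.846; standard quotas: Oakdale 1.772, Rivermont 7.855, Pinehurst 7.741, Claybrook 2.689, Stonebridge 5.944.
Rounding to the nearest integer gives 2, 8, 8, 3, 6 = 27 seats, so the divisor must be adjusted.
With modified divisor 1090: modified quotas Oakdale 1.710, Rivermont 7.580, Pinehurst 7.470, Claybrook 2.594, Stonebridge 5.736.
Rounding to the nearest integer: Oakdale 2, Rivermont 8, Pinehurst 7, Claybrook 3, Stonebridge 6 (total 26).

Oakdale=2, Rivermont=8, Pinehurst=7, Claybrook=3, Stonebridge=6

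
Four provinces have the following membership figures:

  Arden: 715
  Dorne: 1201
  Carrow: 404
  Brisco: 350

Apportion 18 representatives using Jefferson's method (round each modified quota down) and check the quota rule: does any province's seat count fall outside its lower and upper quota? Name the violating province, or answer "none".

none

Standard quotas: Arden 4.820, Dorne 8.097, Carrow 2.724, Brisco 2.360.
Jefferson allocation: Arden 5, Dorne 8, Carrow 3, Brisco 2.
Every allocation lies between the lower and upper quota.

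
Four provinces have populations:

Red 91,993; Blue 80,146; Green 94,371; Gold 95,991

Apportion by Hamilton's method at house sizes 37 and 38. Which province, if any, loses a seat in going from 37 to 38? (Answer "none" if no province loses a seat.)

none

At 37 seats: Red 9, Blue 8, Green 10, Gold 10.
At 38 seats: Red 10, Blue 8, Green 10, Gold 10.
No province's allocation decreased.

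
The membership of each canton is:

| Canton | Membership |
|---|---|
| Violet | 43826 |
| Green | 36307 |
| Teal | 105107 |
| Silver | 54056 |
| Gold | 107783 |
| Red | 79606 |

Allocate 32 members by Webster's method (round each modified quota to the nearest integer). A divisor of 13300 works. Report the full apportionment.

With modified divisor 13300: modified quotas Violet 3.295, Green 2.730, Teal 7.903, Silver 4.064, Gold 8.104, Red 5.985.
Rounding to the nearest integer: Violet 3, Green 3, Teal 8, Silver 4, Gold 8, Red 6 (total 32).

Violet 3, Green 3, Teal 8, Silver 4, Gold 8, Red 6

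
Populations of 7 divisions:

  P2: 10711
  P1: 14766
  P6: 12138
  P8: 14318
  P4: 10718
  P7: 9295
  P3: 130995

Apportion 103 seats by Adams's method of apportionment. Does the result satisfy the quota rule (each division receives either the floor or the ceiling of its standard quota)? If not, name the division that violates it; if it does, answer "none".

P3

Standard quotas: P2 5.436, P1 7.494, P6 6.160, P8 7.267, P4 5.440, P7 4.718, P3 66.485.
Adams allocation: P2 6, P1 8, P6 6, P8 7, P4 6, P7 5, P3 65.
P3 has quota 66.485 (lower 66, upper 67) but receives 65 — outside the quota interval.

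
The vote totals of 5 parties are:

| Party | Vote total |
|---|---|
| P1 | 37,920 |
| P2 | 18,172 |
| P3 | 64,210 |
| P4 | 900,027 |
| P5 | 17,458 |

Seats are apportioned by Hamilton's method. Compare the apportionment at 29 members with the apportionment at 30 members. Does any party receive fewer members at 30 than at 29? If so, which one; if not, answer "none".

At 29 seats: P1 1, P2 1, P3 2, P4 25, P5 0.
At 30 seats: P1 1, P2 1, P3 2, P4 26, P5 0.
No party's allocation decreased.

none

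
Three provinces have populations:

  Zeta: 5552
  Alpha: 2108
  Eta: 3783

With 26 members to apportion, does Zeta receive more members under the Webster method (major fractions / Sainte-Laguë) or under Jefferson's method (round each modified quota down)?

Jefferson

Webster: Zeta 12, Alpha 5, Eta 9.
Jefferson: Zeta 13, Alpha 5, Eta 8.
Zeta gets 12 under Webster and 13 under Jefferson.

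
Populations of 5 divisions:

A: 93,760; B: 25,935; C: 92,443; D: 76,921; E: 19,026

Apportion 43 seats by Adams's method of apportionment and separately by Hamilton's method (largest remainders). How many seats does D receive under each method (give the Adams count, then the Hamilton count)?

Adams: A 13, B 4, C 13, D 10, E 3.
Hamilton: A 13, B 3, C 13, D 11, E 3.
D gets 10 under Adams and 11 under Hamilton.

10 and 11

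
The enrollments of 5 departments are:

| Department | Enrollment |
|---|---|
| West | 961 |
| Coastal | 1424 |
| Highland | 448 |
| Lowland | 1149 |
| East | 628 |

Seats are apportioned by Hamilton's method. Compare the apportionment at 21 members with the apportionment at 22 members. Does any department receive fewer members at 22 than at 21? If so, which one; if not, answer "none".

At 21 seats: West 4, Coastal 7, Highland 2, Lowland 5, East 3.
At 22 seats: West 5, Coastal 7, Highland 2, Lowland 5, East 3.
No department's allocation decreased.

none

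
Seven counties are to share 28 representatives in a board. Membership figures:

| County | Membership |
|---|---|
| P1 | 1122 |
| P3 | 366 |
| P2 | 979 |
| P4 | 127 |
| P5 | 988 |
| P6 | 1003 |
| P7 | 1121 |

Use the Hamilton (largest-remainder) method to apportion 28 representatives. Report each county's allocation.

P1=5, P3=2, P2=5, P4=1, P5=5, P6=5, P7=5

Standard divisor: 5706 ÷ 28 ≈ 203.786.
Standard quotas: P1 5.506, P3 1.796, P2 4.804, P4 0.623, P5 4.848, P6 4.922, P7 5.501.
Lower quotas: P1 5, P3 1, P2 4, P4 0, P5 4, P6 4, P7 5 (sum 23, leaving 5 seats).
Remainders in descending order: P6 0.922, P5 0.848, P2 0.804, P3 0.796, P4 0.623, P1 0.506, P7 0.501.
Largest remainders: P6, P5, P2, P3, P4 receive the extra seats.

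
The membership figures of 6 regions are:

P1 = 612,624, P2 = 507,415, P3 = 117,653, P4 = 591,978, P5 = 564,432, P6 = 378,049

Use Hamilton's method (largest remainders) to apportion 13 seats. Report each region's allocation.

P1 3, P2 2, P3 0, P4 3, P5 3, P6 2

Standard divisor: 2772151 ÷ 13 ≈ 213242.385.
Standard quotas: P1 2.8729, P2 2.3795, P3 0.5517, P4 2.7761, P5 2.6469, P6 1.7729.
Lower quotas: P1 2, P2 2, P3 0, P4 2, P5 2, P6 1 (sum 9, leaving 4 seats).
Remainders in descending order: P1 0.8729, P4 0.7761, P6 0.7729, P5 0.6469, P3 0.5517, P2 0.3795.
The surplus seats go to P1, P4, P6, P5.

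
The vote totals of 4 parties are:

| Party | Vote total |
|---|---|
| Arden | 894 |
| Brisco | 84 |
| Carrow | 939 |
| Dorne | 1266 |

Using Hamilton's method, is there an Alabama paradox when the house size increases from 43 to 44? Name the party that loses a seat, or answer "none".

none

At 43 seats: Arden 12, Brisco 1, Carrow 13, Dorne 17.
At 44 seats: Arden 12, Brisco 1, Carrow 13, Dorne 18.
No party's allocation decreased.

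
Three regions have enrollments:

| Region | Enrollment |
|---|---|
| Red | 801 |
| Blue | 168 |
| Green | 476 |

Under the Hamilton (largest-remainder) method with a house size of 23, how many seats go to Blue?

The standard divisor is 1445/23 ≈ 62.826.
Standard quotas: Red 12.749, Blue 2.674, Green 7.576.
Lower quotas: Red 12, Blue 2, Green 7 (sum 21, leaving 2 seats).
Remainders in descending order: Red 0.749, Blue 0.674, Green 0.576.
The surplus seats go to Red, Blue.
Blue receives 3.

3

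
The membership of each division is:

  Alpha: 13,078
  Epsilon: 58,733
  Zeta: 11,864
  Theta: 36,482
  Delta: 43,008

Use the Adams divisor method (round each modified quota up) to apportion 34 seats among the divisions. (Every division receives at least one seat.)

Alpha 3, Epsilon 12, Zeta 3, Theta 7, Delta 9

Standard divisor 163165/34 ≈ 4798.971; standard quotas: Alpha 2.725, Epsilon 12.239, Zeta 2.472, Theta 7.602, Delta 8.962.
Rounding up gives 3, 13, 3, 8, 9 = 36 seats, so the divisor must be adjusted.
With modified divisor 5300: modified quotas Alpha 2.468, Epsilon 11.082, Zeta 2.238, Theta 6.883, Delta 8.115.
Rounding up: Alpha 3, Epsilon 12, Zeta 3, Theta 7, Delta 9 (total 34).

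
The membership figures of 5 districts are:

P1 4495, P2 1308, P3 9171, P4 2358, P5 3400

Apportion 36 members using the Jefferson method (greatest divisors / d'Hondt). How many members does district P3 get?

16

Standard divisor 20732/36 ≈ 575.889; standard quotas: P1 7.805, P2 2.271, P3 15.925, P4 4.095, P5 5.904.
Rounding down gives 7, 2, 15, 4, 5 = 33 seats, so the divisor must be adjusted.
With modified divisor 550: modified quotas P1 8.173, P2 2.378, P3 16.675, P4 4.287, P5 6.182.
Rounding down: P1 8, P2 2, P3 16, P4 4, P5 6 (total 36).
P3 receives 16.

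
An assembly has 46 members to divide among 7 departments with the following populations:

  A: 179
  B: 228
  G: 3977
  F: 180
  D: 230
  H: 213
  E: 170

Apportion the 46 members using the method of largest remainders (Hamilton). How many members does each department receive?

Total 5177; standard divisor 5177/46 ≈ 112.543.
Standard quotas: A 1.590, B 2.026, G 35.337, F 1.599, D 2.044, H 1.893, E 1.511.
Lower quotas: A 1, B 2, G 35, F 1, D 2, H 1, E 1 (sum 43, leaving 3 seats).
Remainders in descending order: H 0.893, F 0.599, A 0.590, E 0.511, G 0.337, D 0.044, B 0.026.
Largest remainders: H, F, A receive the extra seats.

A=2, B=2, G=35, F=2, D=2, H=2, E=1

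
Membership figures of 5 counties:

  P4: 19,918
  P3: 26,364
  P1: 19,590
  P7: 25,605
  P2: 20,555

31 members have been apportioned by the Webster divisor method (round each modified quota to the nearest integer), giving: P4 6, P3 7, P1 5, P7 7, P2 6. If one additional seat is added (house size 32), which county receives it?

P1

Priority for the next seat is population ÷ (current seats + 0.5).
Priorities: P4 3064.308, P3 3515.200, P1 3561.818, P7 3414.000, P2 3162.308.
Highest priority: P1.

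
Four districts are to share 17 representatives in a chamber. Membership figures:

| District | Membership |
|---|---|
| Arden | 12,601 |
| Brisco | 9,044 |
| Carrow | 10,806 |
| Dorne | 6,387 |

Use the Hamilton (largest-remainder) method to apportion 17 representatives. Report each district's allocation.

Arden=5; Brisco=4; Carrow=5; Dorne=3

Standard divisor: 38838 ÷ 17 ≈ 2284.588.
Standard quotas: Arden 5.5157, Brisco 3.9587, Carrow 4.7300, Dorne 2.7957.
Lower quotas: Arden 5, Brisco 3, Carrow 4, Dorne 2 (sum 14, leaving 3 seats).
Remainders in descending order: Brisco 0.9587, Dorne 0.7957, Carrow 0.7300, Arden 0.5157.
The surplus seats go to Brisco, Dorne, Carrow.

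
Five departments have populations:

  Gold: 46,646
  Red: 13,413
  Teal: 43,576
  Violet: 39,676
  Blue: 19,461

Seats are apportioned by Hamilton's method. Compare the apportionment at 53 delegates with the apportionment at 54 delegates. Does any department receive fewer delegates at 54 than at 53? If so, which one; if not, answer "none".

At 53 seats: Gold 15, Red 5, Teal 14, Violet 13, Blue 6.
At 54 seats: Gold 16, Red 4, Teal 15, Violet 13, Blue 6.
Red drops from 5 to 4.

Red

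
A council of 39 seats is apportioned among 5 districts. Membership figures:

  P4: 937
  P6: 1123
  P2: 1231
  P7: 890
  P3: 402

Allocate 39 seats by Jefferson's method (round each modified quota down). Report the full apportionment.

Standard divisor 4583/39 ≈ 117.513; standard quotas: P4 7.974, P6 9.556, P2 10.475, P7 7.574, P3 3.421.
Rounding down gives 7, 9, 10, 7, 3 = 36 seats, so the divisor must be adjusted.
With modified divisor 111.6: modified quotas P4 8.396, P6 10.063, P2 11.030, P7 7.975, P3 3.602.
Rounding down: P4 8, P6 10, P2 11, P7 7, P3 3 (total 39).

P4: 8, P6: 10, P2: 11, P7: 7, P3: 3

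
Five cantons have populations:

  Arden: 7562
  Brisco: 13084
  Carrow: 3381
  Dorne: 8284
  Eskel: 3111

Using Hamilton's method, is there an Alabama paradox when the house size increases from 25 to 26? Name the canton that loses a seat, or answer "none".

At 25 seats: Arden 5, Brisco 9, Carrow 3, Dorne 6, Eskel 2.
At 26 seats: Arden 6, Brisco 10, Carrow 2, Dorne 6, Eskel 2.
Carrow drops from 3 to 2.

Carrow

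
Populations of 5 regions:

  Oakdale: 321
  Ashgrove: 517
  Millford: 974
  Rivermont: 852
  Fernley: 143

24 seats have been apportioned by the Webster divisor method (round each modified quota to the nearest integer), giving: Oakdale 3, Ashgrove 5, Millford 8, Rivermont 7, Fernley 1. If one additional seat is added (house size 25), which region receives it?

Priority for the next seat is population ÷ (current seats + 0.5).
Priorities: Oakdale 91.714, Ashgrove 94.000, Millford 114.588, Rivermont 113.600, Fernley 95.333.
Highest priority: Millford.

Millford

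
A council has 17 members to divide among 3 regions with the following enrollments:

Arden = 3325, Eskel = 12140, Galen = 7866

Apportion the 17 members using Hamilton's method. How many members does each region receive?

Standard divisor: 23331 ÷ 17 ≈ 1372.412.
Standard quotas: Arden 2.4227, Eskel 8.8457, Galen 5.7315.
Lower quotas: Arden 2, Eskel 8, Galen 5 (sum 15, leaving 2 seats).
Remainders in descending order: Eskel 0.8457, Galen 0.7315, Arden 0.4227.
The surplus seats go to Eskel, Galen.

Arden 2, Eskel 9, Galen 6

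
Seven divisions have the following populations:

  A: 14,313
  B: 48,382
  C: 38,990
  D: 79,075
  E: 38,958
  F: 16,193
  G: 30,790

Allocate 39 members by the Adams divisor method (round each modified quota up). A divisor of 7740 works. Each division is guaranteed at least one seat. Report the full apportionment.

With modified divisor 7740: modified quotas A 1.849, B 6.251, C 5.037, D 10.216, E 5.033, F 2.092, G 3.978.
Rounding up: A 2, B 7, C 6, D 11, E 6, F 3, G 4 (total 39).

A 2, B 7, C 6, D 11, E 6, F 3, G 4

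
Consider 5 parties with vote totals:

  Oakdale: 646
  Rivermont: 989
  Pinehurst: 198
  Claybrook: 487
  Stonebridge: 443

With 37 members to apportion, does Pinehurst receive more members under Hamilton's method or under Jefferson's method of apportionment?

Hamilton

Hamilton: Oakdale 9, Rivermont 13, Pinehurst 3, Claybrook 6, Stonebridge 6.
Jefferson: Oakdale 9, Rivermont 14, Pinehurst 2, Claybrook 6, Stonebridge 6.
Pinehurst gets 3 under Hamilton and 2 under Jefferson.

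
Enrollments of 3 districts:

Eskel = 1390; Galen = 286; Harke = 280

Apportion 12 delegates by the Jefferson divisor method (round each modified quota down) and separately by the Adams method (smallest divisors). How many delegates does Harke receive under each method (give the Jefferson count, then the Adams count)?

1 and 2

Jefferson: Eskel 9, Galen 2, Harke 1.
Adams: Eskel 8, Galen 2, Harke 2.
Harke gets 1 under Jefferson and 2 under Adams.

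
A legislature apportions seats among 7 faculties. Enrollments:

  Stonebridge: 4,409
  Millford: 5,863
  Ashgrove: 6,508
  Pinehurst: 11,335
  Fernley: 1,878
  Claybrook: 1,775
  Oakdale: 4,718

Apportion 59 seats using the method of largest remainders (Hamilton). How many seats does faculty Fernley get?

The standard divisor is 36486/59 ≈ 618.407.
Standard quotas: Stonebridge 7.1296, Millford 9.4808, Ashgrove 10.5238, Pinehurst 18.3294, Fernley 3.0368, Claybrook 2.8703, Oakdale 7.6293.
Lower quotas: Stonebridge 7, Millford 9, Ashgrove 10, Pinehurst 18, Fernley 3, Claybrook 2, Oakdale 7 (sum 56, leaving 3 seats).
Remainders in descending order: Claybrook 0.8703, Oakdale 0.6293, Ashgrove 0.5238, Millford 0.4808, Pinehurst 0.3294, Stonebridge 0.1296, Fernley 0.0368.
The surplus seats go to Claybrook, Oakdale, Ashgrove.
Fernley receives 3.

3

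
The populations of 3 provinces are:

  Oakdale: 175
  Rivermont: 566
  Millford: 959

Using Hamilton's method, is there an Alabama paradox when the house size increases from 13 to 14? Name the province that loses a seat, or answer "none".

At 13 seats: Oakdale 2, Rivermont 4, Millford 7.
At 14 seats: Oakdale 1, Rivermont 5, Millford 8.
Oakdale drops from 2 to 1.

Oakdale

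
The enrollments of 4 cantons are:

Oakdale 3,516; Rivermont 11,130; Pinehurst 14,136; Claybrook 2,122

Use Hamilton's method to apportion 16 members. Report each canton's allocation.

The standard divisor is 30904/16 ≈ 1931.5.
Standard quotas: Oakdale 1.8203, Rivermont 5.7624, Pinehurst 7.3187, Claybrook 1.0986.
Lower quotas: Oakdale 1, Rivermont 5, Pinehurst 7, Claybrook 1 (sum 14, leaving 2 seats).
Remainders in descending order: Oakdale 0.8203, Rivermont 0.7624, Pinehurst 0.3187, Claybrook 0.0986.
Largest remainders: Oakdale, Rivermont receive the extra seats.

Oakdale 2, Rivermont 6, Pinehurst 7, Claybrook 1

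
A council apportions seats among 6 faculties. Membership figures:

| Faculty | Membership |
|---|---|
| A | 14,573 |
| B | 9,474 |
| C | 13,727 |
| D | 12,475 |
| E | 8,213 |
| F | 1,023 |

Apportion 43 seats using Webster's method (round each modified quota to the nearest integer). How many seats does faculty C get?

Standard divisor 59485/43 ≈ 1383.372; standard quotas: A 10.534, B 6.848, C 9.923, D 9.018, E 5.937, F 0.739.
Rounding to the nearest integer gives 11, 7, 10, 9, 6, 1 = 44 seats, so the divisor must be adjusted.
With modified divisor 1400: modified quotas A 10.409, B 6.767, C 9.805, D 8.911, E 5.866, F 0.731.
Rounding to the nearest integer: A 10, B 7, C 10, D 9, E 6, F 1 (total 43).
C receives 10.

10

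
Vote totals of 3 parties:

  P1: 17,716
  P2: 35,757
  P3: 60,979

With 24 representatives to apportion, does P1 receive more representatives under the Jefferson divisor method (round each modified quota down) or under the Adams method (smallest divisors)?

Jefferson: P1 3, P2 8, P3 13.
Adams: P1 4, P2 8, P3 12.
P1 gets 3 under Jefferson and 4 under Adams.

Adams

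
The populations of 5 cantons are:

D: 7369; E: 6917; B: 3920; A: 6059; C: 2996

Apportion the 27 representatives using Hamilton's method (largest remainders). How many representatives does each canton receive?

Standard divisor: 27261 ÷ 27 ≈ 1009.667.
Standard quotas: D 7.2984, E 6.8508, B 3.8825, A 6.0010, C 2.9673.
Lower quotas: D 7, E 6, B 3, A 6, C 2 (sum 24, leaving 3 seats).
Remainders in descending order: C 0.9673, B 0.8825, E 0.8508, D 0.2984, A 0.0010.
The surplus seats go to C, B, E.

D: 7; E: 7; B: 4; A: 6; C: 3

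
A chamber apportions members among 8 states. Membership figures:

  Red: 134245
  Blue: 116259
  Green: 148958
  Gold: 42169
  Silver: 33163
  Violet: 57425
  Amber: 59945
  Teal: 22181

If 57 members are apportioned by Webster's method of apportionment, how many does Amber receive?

6

Standard divisor 614345/57 ≈ 10777.982; standard quotas: Red 12.455, Blue 10.787, Green 13.821, Gold 3.913, Silver 3.077, Violet 5.328, Amber 5.562, Teal 2.058.
Rounding to the nearest integer gives Red 12, Blue 11, Green 14, Gold 4, Silver 3, Violet 5, Amber 6, Teal 2 — total 57, matching the house size, so no adjustment is needed.
Amber receives 6.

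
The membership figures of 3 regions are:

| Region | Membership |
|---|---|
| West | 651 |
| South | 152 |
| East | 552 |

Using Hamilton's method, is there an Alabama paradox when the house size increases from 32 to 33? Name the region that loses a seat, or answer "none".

At 32 seats: West 15, South 4, East 13.
At 33 seats: West 16, South 4, East 13.
No region's allocation decreased.

none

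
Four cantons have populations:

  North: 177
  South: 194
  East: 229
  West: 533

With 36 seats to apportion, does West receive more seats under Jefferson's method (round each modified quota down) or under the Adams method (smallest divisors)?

Jefferson

Jefferson: North 5, South 6, East 7, West 18.
Adams: North 6, South 6, East 7, West 17.
West gets 18 under Jefferson and 17 under Adams.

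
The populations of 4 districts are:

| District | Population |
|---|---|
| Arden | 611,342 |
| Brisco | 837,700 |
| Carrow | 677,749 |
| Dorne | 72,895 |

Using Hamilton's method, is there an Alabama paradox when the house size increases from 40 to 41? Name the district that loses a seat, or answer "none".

Dorne

At 40 seats: Arden 11, Brisco 15, Carrow 12, Dorne 2.
At 41 seats: Arden 11, Brisco 16, Carrow 13, Dorne 1.
Dorne drops from 2 to 1.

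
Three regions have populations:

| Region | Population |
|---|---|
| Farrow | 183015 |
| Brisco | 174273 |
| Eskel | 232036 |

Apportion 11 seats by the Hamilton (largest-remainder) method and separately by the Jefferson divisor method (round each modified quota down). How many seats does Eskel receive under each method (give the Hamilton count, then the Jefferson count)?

4 and 5

Hamilton: Farrow 4, Brisco 3, Eskel 4.
Jefferson: Farrow 3, Brisco 3, Eskel 5.
Eskel gets 4 under Hamilton and 5 under Jefferson.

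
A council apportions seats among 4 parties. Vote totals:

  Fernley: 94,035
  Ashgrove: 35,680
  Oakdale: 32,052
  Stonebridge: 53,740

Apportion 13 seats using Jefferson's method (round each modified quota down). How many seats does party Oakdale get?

Standard divisor 215507/13 ≈ 16577.462; standard quotas: Fernley 5.672, Ashgrove 2.152, Oakdale 1.933, Stonebridge 3.242.
Rounding down gives 5, 2, 1, 3 = 11 seats, so the divisor must be adjusted.
With modified divisor 14600: modified quotas Fernley 6.441, Ashgrove 2.444, Oakdale 2.195, Stonebridge 3.681.
Rounding down: Fernley 6, Ashgrove 2, Oakdale 2, Stonebridge 3 (total 13).
Oakdale receives 2.

2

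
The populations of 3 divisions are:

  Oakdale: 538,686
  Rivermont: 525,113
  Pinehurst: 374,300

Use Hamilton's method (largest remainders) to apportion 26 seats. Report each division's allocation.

Oakdale=10, Rivermont=9, Pinehurst=7

Total 1438099; standard divisor 1438099/26 ≈ 55311.5.
Standard quotas: Oakdale 9.7391, Rivermont 9.4937, Pinehurst 6.7671.
Lower quotas: Oakdale 9, Rivermont 9, Pinehurst 6 (sum 24, leaving 2 seats).
Remainders in descending order: Pinehurst 0.7671, Oakdale 0.7391, Rivermont 0.4937.
Largest remainders: Pinehurst, Oakdale receive the extra seats.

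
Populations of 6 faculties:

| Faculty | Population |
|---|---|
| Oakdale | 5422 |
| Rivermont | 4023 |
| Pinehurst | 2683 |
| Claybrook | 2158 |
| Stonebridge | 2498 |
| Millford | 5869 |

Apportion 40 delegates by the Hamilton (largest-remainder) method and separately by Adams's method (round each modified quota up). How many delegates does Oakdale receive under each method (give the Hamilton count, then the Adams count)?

10 and 9

Hamilton: Oakdale 10, Rivermont 7, Pinehurst 5, Claybrook 4, Stonebridge 4, Millford 10.
Adams: Oakdale 9, Rivermont 7, Pinehurst 5, Claybrook 4, Stonebridge 5, Millford 10.
Oakdale gets 10 under Hamilton and 9 under Adams.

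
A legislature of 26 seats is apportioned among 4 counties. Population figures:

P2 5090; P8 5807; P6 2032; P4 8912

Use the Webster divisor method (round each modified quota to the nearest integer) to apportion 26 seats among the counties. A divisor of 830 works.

P2: 6; P8: 7; P6: 2; P4: 11

With modified divisor 830: modified quotas P2 6.133, P8 6.996, P6 2.448, P4 10.737.
Rounding to the nearest integer: P2 6, P8 7, P6 2, P4 11 (total 26).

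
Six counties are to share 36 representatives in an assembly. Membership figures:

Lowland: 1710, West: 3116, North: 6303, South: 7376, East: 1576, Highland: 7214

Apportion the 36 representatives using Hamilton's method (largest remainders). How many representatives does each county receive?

Standard divisor: 27295 ÷ 36 ≈ 758.194.
Standard quotas: Lowland 2.2554, West 4.1098, North 8.3132, South 9.7284, East 2.0786, Highland 9.5147.
Lower quotas: Lowland 2, West 4, North 8, South 9, East 2, Highland 9 (sum 34, leaving 2 seats).
Remainders in descending order: South 0.7284, Highland 0.5147, North 0.3132, Lowland 0.2554, West 0.1098, East 0.0786.
Largest remainders: South, Highland receive the extra seats.

Lowland 2, West 4, North 8, South 10, East 2, Highland 10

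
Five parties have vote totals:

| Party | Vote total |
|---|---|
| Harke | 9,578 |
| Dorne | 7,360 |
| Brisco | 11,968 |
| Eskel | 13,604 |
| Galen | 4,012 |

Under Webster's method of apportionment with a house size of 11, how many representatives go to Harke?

Standard divisor 46522/11 ≈ 4229.273; standard quotas: Harke 2.265, Dorne 1.740, Brisco 2.830, Eskel 3.217, Galen 0.949.
Rounding to the nearest integer gives Harke 2, Dorne 2, Brisco 3, Eskel 3, Galen 1 — total 11, matching the house size, so no adjustment is needed.
Harke receives 2.

2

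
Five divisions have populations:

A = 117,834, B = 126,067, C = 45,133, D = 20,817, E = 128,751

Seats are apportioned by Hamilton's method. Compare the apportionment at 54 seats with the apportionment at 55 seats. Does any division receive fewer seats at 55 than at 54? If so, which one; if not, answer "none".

D

At 54 seats: A 14, B 15, C 6, D 3, E 16.
At 55 seats: A 15, B 16, C 6, D 2, E 16.
D drops from 3 to 2.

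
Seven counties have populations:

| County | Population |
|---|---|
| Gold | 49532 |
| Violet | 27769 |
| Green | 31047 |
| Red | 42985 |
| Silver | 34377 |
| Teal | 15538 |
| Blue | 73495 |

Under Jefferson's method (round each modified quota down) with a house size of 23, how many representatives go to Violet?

Standard divisor 274743/23 ≈ 11945.348; standard quotas: Gold 4.147, Violet 2.325, Green 2.599, Red 3.598, Silver 2.878, Teal 1.301, Blue 6.153.
Rounding down gives 4, 2, 2, 3, 2, 1, 6 = 20 seats, so the divisor must be adjusted.
With modified divisor 10420: modified quotas Gold 4.754, Violet 2.665, Green 2.980, Red 4.125, Silver 3.299, Teal 1.491, Blue 7.053.
Rounding down: Gold 4, Violet 2, Green 2, Red 4, Silver 3, Teal 1, Blue 7 (total 23).
Violet receives 2.

2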